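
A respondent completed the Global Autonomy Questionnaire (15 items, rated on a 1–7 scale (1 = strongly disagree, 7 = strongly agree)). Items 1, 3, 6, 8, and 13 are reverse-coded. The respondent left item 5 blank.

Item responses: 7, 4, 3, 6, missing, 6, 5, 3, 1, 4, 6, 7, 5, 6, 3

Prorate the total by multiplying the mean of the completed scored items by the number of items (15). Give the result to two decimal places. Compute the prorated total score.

Reverse-coded (reverse-coded value = 8 − response):
  item 1: 8 − 7 = 1
  item 3: 8 − 3 = 5
  item 6: 8 − 6 = 2
  item 8: 8 − 3 = 5
  item 13: 8 − 5 = 3
Completed scored items (14 of 15): 1, 4, 5, 6, 2, 5, 5, 1, 4, 6, 7, 3, 6, 3; sum = 58.
Person mean = 58 / 14 ≈ 4.1429
Prorated total = (58 / 14) × 15 = 62.14 (to 2 dp)

62.14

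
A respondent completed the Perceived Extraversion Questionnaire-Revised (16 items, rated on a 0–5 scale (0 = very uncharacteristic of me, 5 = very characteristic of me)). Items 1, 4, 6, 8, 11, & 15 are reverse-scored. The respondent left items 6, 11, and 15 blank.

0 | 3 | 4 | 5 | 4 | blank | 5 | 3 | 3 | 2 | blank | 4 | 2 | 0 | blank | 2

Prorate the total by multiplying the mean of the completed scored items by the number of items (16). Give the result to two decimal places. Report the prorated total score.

Reverse-coded (reverse-coded value = 5 − response):
  item 1: 5 − 0 = 5
  item 4: 5 − 5 = 0
  item 8: 5 − 3 = 2
Completed scored items (13 of 16): 5, 3, 4, 0, 4, 5, 2, 3, 2, 4, 2, 0, 2; sum = 36.
Person mean = 36 / 13 ≈ 2.7692
Prorated total = (36 / 13) × 16 = 44.31 (to 2 dp)

44.31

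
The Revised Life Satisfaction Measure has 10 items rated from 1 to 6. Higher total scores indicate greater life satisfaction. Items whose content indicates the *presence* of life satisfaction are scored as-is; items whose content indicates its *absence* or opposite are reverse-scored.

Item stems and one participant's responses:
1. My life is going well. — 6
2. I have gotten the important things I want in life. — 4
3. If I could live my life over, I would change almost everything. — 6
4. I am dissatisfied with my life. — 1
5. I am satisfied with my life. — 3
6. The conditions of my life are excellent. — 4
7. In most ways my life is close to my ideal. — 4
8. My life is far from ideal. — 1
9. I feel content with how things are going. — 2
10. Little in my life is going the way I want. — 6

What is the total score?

Items 3, 4, 8, 10 describe the absence/opposite of life satisfaction → reverse-score.
on a 1–6 scale, reversed = 7 − raw.
  item 1: 6
  item 2: 4
  item 3: 7 − 6 = 1
  item 4: 7 − 1 = 6
  item 5: 3
  item 6: 4
  item 7: 4
  item 8: 7 − 1 = 6
  item 9: 2
  item 10: 7 − 6 = 1
Total = 6 + 4 + 1 + 6 + 3 + 4 + 4 + 6 + 2 + 1 = 37

37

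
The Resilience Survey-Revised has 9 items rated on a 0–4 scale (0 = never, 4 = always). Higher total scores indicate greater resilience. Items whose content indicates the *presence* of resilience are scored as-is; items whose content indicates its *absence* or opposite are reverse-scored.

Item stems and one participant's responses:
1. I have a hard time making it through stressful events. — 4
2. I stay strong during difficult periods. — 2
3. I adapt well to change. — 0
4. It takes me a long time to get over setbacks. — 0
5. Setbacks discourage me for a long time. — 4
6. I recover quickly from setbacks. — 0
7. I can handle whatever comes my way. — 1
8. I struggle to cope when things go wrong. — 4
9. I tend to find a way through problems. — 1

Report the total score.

8

Items 1, 4, 5, 8 describe the absence/opposite of resilience → reverse-score.
on a 0–4 scale, reversed = 4 − raw.
  item 1: 4 − 4 = 0
  item 2: 2
  item 3: 0
  item 4: 4 − 0 = 4
  item 5: 4 − 4 = 0
  item 6: 0
  item 7: 1
  item 8: 4 − 4 = 0
  item 9: 1
Total = 0 + 2 + 0 + 4 + 0 + 0 + 1 + 0 + 1 = 8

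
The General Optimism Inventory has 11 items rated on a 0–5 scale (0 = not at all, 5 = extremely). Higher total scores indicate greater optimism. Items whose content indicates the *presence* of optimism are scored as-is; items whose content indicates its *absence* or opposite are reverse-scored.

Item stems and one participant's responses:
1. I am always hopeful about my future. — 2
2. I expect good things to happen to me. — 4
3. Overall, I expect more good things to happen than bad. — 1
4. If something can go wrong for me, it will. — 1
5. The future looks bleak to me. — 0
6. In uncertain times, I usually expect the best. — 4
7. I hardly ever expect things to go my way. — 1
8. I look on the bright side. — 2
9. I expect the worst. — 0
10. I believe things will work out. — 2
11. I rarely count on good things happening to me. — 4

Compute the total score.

34

Items 4, 5, 7, 9, 11 describe the absence/opposite of optimism → reverse-score.
reversed = (0+5) − raw = 5 − raw.
  item 1: 2
  item 2: 4
  item 3: 1
  item 4: 5 − 1 = 4
  item 5: 5 − 0 = 5
  item 6: 4
  item 7: 5 − 1 = 4
  item 8: 2
  item 9: 5 − 0 = 5
  item 10: 2
  item 11: 5 − 4 = 1
Total = 2 + 4 + 1 + 4 + 5 + 4 + 4 + 2 + 5 + 2 + 1 = 34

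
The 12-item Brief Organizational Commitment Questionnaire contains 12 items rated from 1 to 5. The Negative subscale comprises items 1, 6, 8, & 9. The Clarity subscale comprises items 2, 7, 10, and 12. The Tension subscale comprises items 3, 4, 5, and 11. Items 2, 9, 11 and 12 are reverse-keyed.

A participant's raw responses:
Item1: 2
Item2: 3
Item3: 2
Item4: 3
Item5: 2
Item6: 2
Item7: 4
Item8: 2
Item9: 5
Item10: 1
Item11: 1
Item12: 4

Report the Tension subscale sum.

12

Tension items: 3, 4, 5, 11.
Of these, item 11 is reverse-keyed; reversed = (1+5) − raw = 6 − raw.
  item 3: 2
  item 4: 3
  item 5: 2
  item 11: 6 − 1 = 5
Sum = 2 + 3 + 2 + 5 = 12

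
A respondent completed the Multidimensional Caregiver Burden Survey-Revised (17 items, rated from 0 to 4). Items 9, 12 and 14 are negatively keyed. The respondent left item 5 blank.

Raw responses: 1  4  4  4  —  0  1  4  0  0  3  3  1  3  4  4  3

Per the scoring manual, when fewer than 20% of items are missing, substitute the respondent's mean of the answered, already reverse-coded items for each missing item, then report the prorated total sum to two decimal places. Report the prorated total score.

Reverse-coded (on a 0–4 scale, reversed = 4 − raw):
  item 9: 4 − 0 = 4
  item 12: 4 − 3 = 1
  item 14: 4 − 3 = 1
Completed scored items (16 of 17): 1, 4, 4, 4, 0, 1, 4, 4, 0, 3, 1, 1, 1, 4, 4, 3; sum = 39.
Person mean = 39 / 16 ≈ 2.4375
Prorated total = (39 / 16) × 17 = 41.44 (to 2 dp)

41.44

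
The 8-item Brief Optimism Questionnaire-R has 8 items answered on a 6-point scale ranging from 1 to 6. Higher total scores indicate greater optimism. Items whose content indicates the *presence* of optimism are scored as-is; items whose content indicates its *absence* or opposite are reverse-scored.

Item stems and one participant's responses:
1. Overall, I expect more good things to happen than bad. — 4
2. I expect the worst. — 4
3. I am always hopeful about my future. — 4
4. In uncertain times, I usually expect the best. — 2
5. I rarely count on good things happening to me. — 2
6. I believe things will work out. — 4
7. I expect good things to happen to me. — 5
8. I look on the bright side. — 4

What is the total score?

31

Items 2, 5 describe the absence/opposite of optimism → reverse-score.
reverse-coded value = 7 − response.
  item 1: 4
  item 2: 7 − 4 = 3
  item 3: 4
  item 4: 2
  item 5: 7 − 2 = 5
  item 6: 4
  item 7: 5
  item 8: 4
Total = 4 + 3 + 4 + 2 + 5 + 4 + 5 + 4 = 31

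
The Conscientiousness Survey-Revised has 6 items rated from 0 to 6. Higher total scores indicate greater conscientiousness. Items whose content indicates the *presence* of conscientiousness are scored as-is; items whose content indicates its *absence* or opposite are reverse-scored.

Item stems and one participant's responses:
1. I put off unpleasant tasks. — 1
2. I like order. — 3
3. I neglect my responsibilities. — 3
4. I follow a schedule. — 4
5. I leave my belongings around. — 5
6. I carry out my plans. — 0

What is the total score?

Items 1, 3, 5 describe the absence/opposite of conscientiousness → reverse-score.
reverse-coded value = 6 − response.
  item 1: 6 − 1 = 5
  item 2: 3
  item 3: 6 − 3 = 3
  item 4: 4
  item 5: 6 − 5 = 1
  item 6: 0
Total = 5 + 3 + 3 + 4 + 1 + 0 = 16

16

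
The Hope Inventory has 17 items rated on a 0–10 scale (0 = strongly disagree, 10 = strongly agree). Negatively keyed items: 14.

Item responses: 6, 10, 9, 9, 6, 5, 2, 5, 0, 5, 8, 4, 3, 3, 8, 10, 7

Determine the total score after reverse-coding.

Reverse-coded items (reversed = (0+10) − raw = 10 − raw):
  item 14: 10 − 3 = 7
After reverse-coding: 6, 10, 9, 9, 6, 5, 2, 5, 0, 5, 8, 4, 3, 7, 8, 10, 7
Total = 6 + 10 + 9 + 9 + 6 + 5 + 2 + 5 + 0 + 5 + 8 + 4 + 3 + 7 + 8 + 10 + 7 = 104

104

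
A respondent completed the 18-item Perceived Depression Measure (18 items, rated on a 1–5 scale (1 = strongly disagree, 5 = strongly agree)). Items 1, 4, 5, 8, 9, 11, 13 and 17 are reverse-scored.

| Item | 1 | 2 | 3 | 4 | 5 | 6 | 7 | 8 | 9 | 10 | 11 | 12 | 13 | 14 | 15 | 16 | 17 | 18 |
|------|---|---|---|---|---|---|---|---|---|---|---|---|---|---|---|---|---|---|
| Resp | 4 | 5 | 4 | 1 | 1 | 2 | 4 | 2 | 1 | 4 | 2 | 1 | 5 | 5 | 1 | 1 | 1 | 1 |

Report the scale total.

Reverse-coded items (reversed = (1+5) − raw = 6 − raw):
  item 1: 6 − 4 = 2
  item 4: 6 − 1 = 5
  item 5: 6 − 1 = 5
  item 8: 6 − 2 = 4
  item 9: 6 − 1 = 5
  item 11: 6 − 2 = 4
  item 13: 6 − 5 = 1
  item 17: 6 − 1 = 5
After reverse-coding: 2, 5, 4, 5, 5, 2, 4, 4, 5, 4, 4, 1, 1, 5, 1, 1, 5, 1
Total = 2 + 5 + 4 + 5 + 5 + 2 + 4 + 4 + 5 + 4 + 4 + 1 + 1 + 5 + 1 + 1 + 5 + 1 = 59

59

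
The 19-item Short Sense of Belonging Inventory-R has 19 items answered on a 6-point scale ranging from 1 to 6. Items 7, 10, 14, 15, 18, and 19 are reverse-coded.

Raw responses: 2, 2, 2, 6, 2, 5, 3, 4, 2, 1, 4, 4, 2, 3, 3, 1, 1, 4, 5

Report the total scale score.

Raw sum = 56. Reverse-coded items: 7, 10, 14, 15, 18, 19; their raw sum = 19.
Each reversal replaces raw with 7 − raw, changing the total by 7 − 2·raw per item.
Total = 56 + 6·7 − 2·19 = 56 + 42 − 38 = 60

60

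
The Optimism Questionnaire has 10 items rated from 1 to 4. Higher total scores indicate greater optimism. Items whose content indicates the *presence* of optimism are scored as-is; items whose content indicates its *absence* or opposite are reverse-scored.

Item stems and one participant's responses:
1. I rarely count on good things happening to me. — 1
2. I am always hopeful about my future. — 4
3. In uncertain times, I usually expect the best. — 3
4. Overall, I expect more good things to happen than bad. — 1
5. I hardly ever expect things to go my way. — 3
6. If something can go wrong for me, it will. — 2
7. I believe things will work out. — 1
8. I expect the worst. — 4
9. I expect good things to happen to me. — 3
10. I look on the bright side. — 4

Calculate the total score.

26

Items 1, 5, 6, 8 describe the absence/opposite of optimism → reverse-score.
reversed = (1+4) − raw = 5 − raw.
  item 1: 5 − 1 = 4
  item 2: 4
  item 3: 3
  item 4: 1
  item 5: 5 − 3 = 2
  item 6: 5 − 2 = 3
  item 7: 1
  item 8: 5 − 4 = 1
  item 9: 3
  item 10: 4
Total = 4 + 4 + 3 + 1 + 2 + 3 + 1 + 1 + 3 + 4 = 26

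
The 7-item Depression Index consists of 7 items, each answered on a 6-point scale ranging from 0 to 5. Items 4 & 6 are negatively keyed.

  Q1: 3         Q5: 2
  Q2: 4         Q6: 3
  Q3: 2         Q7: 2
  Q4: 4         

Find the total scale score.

16

Reverse-coded items (reversed = (0+5) − raw = 5 − raw):
  item 4: 5 − 4 = 1
  item 6: 5 − 3 = 2
Scored items: 3, 4, 2, 1, 2, 2, 2
Total = 3 + 4 + 2 + 1 + 2 + 2 + 2 = 16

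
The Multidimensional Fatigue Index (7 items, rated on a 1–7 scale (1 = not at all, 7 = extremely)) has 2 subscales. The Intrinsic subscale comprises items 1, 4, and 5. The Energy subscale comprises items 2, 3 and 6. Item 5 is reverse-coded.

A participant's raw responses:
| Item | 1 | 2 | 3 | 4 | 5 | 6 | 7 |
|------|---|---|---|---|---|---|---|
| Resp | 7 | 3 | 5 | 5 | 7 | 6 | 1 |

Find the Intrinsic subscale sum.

Intrinsic items: 1, 4, 5.
Of these, item 5 is reverse-coded; reversed = (1+7) − raw = 8 − raw.
  item 1: 7
  item 4: 5
  item 5: 8 − 7 = 1
Sum = 7 + 5 + 1 = 13

13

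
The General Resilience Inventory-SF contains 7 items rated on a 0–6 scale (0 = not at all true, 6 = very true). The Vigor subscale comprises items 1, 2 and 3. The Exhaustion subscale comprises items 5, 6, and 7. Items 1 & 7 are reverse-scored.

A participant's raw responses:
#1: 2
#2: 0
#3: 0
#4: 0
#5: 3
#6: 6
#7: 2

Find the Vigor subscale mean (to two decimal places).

1.33

Vigor items: 1, 2, 3.
Of these, item 1 is reverse-scored; on a 0–6 scale, reversed = 6 − raw.
  item 1: 6 − 2 = 4
  item 2: 0
  item 3: 0
Sum = 4 + 0 + 0 = 4
Mean = 4 / 3 = 1.33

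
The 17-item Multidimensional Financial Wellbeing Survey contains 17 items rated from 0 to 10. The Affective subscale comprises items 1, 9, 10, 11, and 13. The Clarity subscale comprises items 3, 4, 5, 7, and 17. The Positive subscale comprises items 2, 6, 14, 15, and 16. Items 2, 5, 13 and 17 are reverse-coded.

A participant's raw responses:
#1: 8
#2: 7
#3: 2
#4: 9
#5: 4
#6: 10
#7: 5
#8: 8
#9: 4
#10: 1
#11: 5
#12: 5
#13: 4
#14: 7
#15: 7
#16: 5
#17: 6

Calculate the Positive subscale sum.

Positive items: 2, 6, 14, 15, 16.
Of these, item 2 is reverse-coded; reverse-coded value = 10 − response.
  item 2: 10 − 7 = 3
  item 6: 10
  item 14: 7
  item 15: 7
  item 16: 5
Sum = 3 + 10 + 7 + 7 + 5 = 32

32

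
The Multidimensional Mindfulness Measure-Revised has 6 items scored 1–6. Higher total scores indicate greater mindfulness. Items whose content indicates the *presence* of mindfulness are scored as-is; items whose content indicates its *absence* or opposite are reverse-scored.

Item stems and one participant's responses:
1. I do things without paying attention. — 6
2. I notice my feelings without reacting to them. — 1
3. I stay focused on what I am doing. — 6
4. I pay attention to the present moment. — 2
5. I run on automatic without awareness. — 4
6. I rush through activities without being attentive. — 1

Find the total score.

19

Items 1, 5, 6 describe the absence/opposite of mindfulness → reverse-score.
on a 1–6 scale, reversed = 7 − raw.
  item 1: 7 − 6 = 1
  item 2: 1
  item 3: 6
  item 4: 2
  item 5: 7 − 4 = 3
  item 6: 7 − 1 = 6
Total = 1 + 1 + 6 + 2 + 3 + 6 = 19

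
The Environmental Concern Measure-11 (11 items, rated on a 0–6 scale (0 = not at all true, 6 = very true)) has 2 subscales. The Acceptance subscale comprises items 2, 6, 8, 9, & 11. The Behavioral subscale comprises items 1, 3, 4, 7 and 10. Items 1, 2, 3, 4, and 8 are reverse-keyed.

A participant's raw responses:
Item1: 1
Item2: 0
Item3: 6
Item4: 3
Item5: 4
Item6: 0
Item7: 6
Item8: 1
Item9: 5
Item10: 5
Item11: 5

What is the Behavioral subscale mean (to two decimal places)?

Behavioral items: 1, 3, 4, 7, 10.
Of these, items 1, 3, & 4 are reverse-keyed; reverse-coded value = 6 − response.
  item 1: 6 − 1 = 5
  item 3: 6 − 6 = 0
  item 4: 6 − 3 = 3
  item 7: 6
  item 10: 5
Sum = 5 + 0 + 3 + 6 + 5 = 19
Mean = 19 / 5 = 3.80

3.80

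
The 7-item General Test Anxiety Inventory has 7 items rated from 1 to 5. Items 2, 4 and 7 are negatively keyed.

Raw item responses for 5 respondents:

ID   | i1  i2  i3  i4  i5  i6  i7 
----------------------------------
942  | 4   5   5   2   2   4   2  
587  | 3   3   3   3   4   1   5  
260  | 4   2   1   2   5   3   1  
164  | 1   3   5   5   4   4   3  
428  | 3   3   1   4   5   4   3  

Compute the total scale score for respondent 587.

18

Respondent 587 raw: 3, 3, 3, 3, 4, 1, 5.
Reverse-coded (reversed = (1+5) − raw = 6 − raw):
  item 1: 3
  item 2: 6 − 3 = 3
  item 3: 3
  item 4: 6 − 3 = 3
  item 5: 4
  item 6: 1
  item 7: 6 − 5 = 1
Sum = 3 + 3 + 3 + 3 + 4 + 1 + 1 = 18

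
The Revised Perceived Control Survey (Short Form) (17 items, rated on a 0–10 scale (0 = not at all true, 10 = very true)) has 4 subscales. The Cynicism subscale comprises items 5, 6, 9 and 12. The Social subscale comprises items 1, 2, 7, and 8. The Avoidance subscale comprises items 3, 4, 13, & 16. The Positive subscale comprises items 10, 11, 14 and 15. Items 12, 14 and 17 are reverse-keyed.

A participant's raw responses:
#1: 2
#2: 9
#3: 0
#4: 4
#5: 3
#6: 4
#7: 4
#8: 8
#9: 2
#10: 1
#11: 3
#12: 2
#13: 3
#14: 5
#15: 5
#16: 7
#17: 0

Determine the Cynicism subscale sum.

17

Cynicism items: 5, 6, 9, 12.
Of these, item 12 is reverse-keyed; on a 0–10 scale, reversed = 10 − raw.
  item 5: 3
  item 6: 4
  item 9: 2
  item 12: 10 − 2 = 8
Sum = 3 + 4 + 2 + 8 = 17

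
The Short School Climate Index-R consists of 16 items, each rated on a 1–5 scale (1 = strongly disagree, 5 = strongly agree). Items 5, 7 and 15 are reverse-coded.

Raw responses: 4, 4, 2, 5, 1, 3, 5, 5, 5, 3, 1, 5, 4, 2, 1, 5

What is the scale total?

59

Reverse-coded items use 6 − raw:
  item 5: 6 − 1 = 5
  item 7: 6 − 5 = 1
  item 15: 6 − 1 = 5
Scored responses: 4, 4, 2, 5, 5, 3, 1, 5, 5, 3, 1, 5, 4, 2, 5, 5
Total = 4 + 4 + 2 + 5 + 5 + 3 + 1 + 5 + 5 + 3 + 1 + 5 + 4 + 2 + 5 + 5 = 59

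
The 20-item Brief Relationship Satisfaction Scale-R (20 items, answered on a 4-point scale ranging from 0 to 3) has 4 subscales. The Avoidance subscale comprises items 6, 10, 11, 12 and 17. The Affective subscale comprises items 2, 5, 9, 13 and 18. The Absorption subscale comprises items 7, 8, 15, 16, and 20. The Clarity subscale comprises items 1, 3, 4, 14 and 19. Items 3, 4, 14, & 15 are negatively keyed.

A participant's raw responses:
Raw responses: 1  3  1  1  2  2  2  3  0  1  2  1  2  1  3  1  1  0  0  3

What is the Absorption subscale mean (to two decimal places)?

Absorption items: 7, 8, 15, 16, 20.
Of these, item 15 is negatively keyed; on a 0–3 scale, reversed = 3 − raw.
  item 7: 2
  item 8: 3
  item 15: 3 − 3 = 0
  item 16: 1
  item 20: 3
Sum = 2 + 3 + 0 + 1 + 3 = 9
Mean = 9 / 5 = 1.80

1.80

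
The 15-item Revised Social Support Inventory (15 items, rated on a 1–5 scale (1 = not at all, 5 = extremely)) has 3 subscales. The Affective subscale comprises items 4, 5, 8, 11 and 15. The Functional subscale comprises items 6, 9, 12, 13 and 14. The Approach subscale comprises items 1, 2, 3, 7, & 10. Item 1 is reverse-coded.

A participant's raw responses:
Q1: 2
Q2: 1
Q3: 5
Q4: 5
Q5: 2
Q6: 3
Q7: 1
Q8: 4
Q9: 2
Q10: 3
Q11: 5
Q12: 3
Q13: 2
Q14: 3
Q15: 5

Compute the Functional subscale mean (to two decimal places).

Functional items: 6, 9, 12, 13, 14.
  item 6: 3
  item 9: 2
  item 12: 3
  item 13: 2
  item 14: 3
Sum = 3 + 2 + 3 + 2 + 3 = 13
Mean = 13 / 5 = 2.60

2.60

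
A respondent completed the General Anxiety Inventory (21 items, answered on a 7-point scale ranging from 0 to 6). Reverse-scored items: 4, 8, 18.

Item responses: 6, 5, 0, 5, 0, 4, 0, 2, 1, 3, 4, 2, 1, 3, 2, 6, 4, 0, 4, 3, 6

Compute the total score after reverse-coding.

Reverse-scored items use 6 − raw:
  item 4: 6 − 5 = 1
  item 8: 6 − 2 = 4
  item 18: 6 − 0 = 6
After reverse-coding: 6, 5, 0, 1, 0, 4, 0, 4, 1, 3, 4, 2, 1, 3, 2, 6, 4, 6, 4, 3, 6
Total = 6 + 5 + 0 + 1 + 0 + 4 + 0 + 4 + 1 + 3 + 4 + 2 + 1 + 3 + 2 + 6 + 4 + 6 + 4 + 3 + 6 = 65

65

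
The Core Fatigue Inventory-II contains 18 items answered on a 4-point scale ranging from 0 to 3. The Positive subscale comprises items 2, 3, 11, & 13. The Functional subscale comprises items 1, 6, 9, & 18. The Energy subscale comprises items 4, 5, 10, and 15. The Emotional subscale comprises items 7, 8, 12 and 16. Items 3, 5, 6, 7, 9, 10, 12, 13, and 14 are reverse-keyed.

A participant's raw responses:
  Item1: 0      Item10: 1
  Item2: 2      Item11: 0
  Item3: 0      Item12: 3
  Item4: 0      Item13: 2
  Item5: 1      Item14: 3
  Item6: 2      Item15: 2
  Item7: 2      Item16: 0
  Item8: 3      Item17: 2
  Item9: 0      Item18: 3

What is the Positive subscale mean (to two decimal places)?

Positive items: 2, 3, 11, 13.
Of these, items 3 and 13 are reverse-keyed; reverse-coded value = 3 − response.
  item 2: 2
  item 3: 3 − 0 = 3
  item 11: 0
  item 13: 3 − 2 = 1
Sum = 2 + 3 + 0 + 1 = 6
Mean = 6 / 4 = 1.50

1.50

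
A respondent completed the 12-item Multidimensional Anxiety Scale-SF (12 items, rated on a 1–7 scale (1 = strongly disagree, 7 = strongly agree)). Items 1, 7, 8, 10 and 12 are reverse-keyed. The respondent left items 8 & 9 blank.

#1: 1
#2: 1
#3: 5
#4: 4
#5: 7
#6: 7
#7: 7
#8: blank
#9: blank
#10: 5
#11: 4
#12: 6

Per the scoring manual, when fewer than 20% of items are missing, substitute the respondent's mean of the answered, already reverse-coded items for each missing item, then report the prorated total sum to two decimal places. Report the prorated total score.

Reverse-coded (reversed = (1+7) − raw = 8 − raw):
  item 1: 8 − 1 = 7
  item 7: 8 − 7 = 1
  item 10: 8 − 5 = 3
  item 12: 8 − 6 = 2
Completed scored items (10 of 12): 7, 1, 5, 4, 7, 7, 1, 3, 4, 2; sum = 41.
Person mean = 41 / 10 ≈ 4.1000
Prorated total = (41 / 10) × 12 = 49.20 (to 2 dp)

49.20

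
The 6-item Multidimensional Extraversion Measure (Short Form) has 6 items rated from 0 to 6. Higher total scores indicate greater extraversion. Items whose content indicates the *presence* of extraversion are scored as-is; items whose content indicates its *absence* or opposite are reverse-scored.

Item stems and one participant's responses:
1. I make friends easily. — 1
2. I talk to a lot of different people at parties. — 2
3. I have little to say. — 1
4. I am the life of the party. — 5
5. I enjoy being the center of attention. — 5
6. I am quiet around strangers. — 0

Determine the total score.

24

Items 3, 6 describe the absence/opposite of extraversion → reverse-score.
reversed = (0+6) − raw = 6 − raw.
  item 1: 1
  item 2: 2
  item 3: 6 − 1 = 5
  item 4: 5
  item 5: 5
  item 6: 6 − 0 = 6
Total = 1 + 2 + 5 + 5 + 5 + 6 = 24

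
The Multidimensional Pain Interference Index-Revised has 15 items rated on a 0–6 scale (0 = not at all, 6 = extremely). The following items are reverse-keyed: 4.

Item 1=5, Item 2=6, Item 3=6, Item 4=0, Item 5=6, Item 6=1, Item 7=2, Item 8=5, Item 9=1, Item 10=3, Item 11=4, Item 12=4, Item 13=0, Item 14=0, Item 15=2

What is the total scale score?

51

Raw sum = 45. Reverse-keyed items: 4; their raw sum = 0.
Each reversal replaces raw with 6 − raw, changing the total by 6 − 2·raw per item.
Total = 45 + 1·6 − 2·0 = 45 + 6 − 0 = 51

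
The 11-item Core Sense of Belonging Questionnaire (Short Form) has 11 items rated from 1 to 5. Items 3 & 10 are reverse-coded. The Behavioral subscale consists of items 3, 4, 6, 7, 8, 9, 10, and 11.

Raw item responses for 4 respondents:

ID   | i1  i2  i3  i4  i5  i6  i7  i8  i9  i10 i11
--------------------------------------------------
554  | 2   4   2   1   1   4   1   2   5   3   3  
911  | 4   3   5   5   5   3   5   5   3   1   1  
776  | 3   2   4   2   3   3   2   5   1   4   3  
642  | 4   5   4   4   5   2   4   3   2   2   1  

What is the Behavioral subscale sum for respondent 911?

Respondent 911 raw: 4, 3, 5, 5, 5, 3, 5, 5, 3, 1, 1.
Behavioral items: 3, 4, 6, 7, 8, 9, 10, 11.
Reverse-coded (on a 1–5 scale, reversed = 6 − raw):
  item 3: 6 − 5 = 1
  item 4: 5
  item 6: 3
  item 7: 5
  item 8: 5
  item 9: 3
  item 10: 6 − 1 = 5
  item 11: 1
Sum = 1 + 5 + 3 + 5 + 5 + 3 + 5 + 1 = 28

28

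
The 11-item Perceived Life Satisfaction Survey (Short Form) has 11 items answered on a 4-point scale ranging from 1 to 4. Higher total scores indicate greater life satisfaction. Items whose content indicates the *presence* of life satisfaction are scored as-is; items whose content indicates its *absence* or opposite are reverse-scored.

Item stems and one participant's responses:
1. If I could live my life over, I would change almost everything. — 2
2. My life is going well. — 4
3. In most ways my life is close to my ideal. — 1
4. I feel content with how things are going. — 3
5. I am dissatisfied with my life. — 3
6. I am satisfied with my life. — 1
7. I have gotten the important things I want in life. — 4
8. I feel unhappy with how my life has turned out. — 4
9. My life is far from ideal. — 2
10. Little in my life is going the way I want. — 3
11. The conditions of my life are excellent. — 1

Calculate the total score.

Items 1, 5, 8, 9, 10 describe the absence/opposite of life satisfaction → reverse-score.
on a 1–4 scale, reversed = 5 − raw.
  item 1: 5 − 2 = 3
  item 2: 4
  item 3: 1
  item 4: 3
  item 5: 5 − 3 = 2
  item 6: 1
  item 7: 4
  item 8: 5 − 4 = 1
  item 9: 5 − 2 = 3
  item 10: 5 − 3 = 2
  item 11: 1
Total = 3 + 4 + 1 + 3 + 2 + 1 + 4 + 1 + 3 + 2 + 1 = 25

25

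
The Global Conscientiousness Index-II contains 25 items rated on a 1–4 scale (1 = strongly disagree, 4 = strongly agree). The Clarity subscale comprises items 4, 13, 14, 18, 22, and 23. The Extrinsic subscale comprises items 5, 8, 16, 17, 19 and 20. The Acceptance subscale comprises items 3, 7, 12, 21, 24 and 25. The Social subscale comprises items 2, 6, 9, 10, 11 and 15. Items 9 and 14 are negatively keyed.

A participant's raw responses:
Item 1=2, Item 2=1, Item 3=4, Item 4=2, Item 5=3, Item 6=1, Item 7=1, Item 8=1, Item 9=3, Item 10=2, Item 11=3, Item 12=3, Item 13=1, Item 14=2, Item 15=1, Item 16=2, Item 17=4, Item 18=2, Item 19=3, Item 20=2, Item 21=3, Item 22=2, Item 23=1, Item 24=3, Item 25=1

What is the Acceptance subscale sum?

Acceptance items: 3, 7, 12, 21, 24, 25.
  item 3: 4
  item 7: 1
  item 12: 3
  item 21: 3
  item 24: 3
  item 25: 1
Sum = 4 + 1 + 3 + 3 + 3 + 1 = 15

15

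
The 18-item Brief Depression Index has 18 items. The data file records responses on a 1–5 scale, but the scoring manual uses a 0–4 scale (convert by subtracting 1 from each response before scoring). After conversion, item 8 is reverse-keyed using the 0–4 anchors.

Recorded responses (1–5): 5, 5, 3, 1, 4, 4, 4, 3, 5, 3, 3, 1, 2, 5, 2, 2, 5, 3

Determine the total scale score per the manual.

42

Convert to 0–4: 4, 4, 2, 0, 3, 3, 3, 2, 4, 2, 2, 0, 1, 4, 1, 1, 4, 2
Reverse-coded (on a 0–4 scale, reversed = 4 − raw):
  item 8: 4 − 2 = 2
Scored: 4, 4, 2, 0, 3, 3, 3, 2, 4, 2, 2, 0, 1, 4, 1, 1, 4, 2
Total = 42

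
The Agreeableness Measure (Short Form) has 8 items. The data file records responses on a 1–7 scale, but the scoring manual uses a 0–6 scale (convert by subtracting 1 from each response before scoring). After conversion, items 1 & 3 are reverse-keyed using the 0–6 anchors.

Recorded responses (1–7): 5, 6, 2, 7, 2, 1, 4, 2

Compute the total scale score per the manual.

23

Convert to 0–6: 4, 5, 1, 6, 1, 0, 3, 1
Reverse-coded (reverse-coded value = 6 − response):
  item 1: 6 − 4 = 2
  item 3: 6 − 1 = 5
Scored: 2, 5, 5, 6, 1, 0, 3, 1
Total = 23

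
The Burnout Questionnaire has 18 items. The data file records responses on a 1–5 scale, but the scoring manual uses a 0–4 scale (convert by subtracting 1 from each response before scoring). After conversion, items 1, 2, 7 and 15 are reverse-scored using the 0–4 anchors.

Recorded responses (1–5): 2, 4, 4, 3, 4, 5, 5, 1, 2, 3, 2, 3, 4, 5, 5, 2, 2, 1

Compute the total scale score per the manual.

31

Convert to 0–4: 1, 3, 3, 2, 3, 4, 4, 0, 1, 2, 1, 2, 3, 4, 4, 1, 1, 0
Reverse-coded (on a 0–4 scale, reversed = 4 − raw):
  item 1: 4 − 1 = 3
  item 2: 4 − 3 = 1
  item 7: 4 − 4 = 0
  item 15: 4 − 4 = 0
Scored: 3, 1, 3, 2, 3, 4, 0, 0, 1, 2, 1, 2, 3, 4, 0, 1, 1, 0
Total = 31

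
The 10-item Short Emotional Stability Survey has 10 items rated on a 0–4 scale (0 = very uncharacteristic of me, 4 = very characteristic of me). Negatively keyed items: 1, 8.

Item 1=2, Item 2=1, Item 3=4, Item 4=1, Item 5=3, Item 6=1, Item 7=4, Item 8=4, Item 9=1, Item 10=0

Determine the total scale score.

17

Reverse-coded items (on a 0–4 scale, reversed = 4 − raw):
  item 1: 4 − 2 = 2
  item 8: 4 − 4 = 0
Scored items: 2, 1, 4, 1, 3, 1, 4, 0, 1, 0
Total = 2 + 1 + 4 + 1 + 3 + 1 + 4 + 0 + 1 + 0 = 17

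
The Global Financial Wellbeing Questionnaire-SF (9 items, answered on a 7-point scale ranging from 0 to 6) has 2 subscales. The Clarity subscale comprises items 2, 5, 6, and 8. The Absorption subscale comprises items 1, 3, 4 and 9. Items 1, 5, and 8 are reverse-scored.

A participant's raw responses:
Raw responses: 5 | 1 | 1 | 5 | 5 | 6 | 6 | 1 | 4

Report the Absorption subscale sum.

11

Absorption items: 1, 3, 4, 9.
Of these, item 1 is reverse-scored; reversed = (0+6) − raw = 6 − raw.
  item 1: 6 − 5 = 1
  item 3: 1
  item 4: 5
  item 9: 4
Sum = 1 + 1 + 5 + 4 = 11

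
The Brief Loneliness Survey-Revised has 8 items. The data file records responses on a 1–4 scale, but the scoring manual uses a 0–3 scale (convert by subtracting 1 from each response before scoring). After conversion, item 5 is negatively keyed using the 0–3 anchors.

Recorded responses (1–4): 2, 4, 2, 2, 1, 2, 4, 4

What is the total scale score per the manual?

Convert to 0–3: 1, 3, 1, 1, 0, 1, 3, 3
Reverse-coded (on a 0–3 scale, reversed = 3 − raw):
  item 5: 3 − 0 = 3
Scored: 1, 3, 1, 1, 3, 1, 3, 3
Total = 16

16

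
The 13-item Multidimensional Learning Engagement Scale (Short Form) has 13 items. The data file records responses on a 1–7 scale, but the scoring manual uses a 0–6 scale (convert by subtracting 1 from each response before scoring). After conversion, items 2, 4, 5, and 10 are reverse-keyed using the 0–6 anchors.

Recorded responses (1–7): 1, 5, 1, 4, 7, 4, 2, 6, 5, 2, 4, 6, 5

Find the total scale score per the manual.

Convert to 0–6: 0, 4, 0, 3, 6, 3, 1, 5, 4, 1, 3, 5, 4
Reverse-coded (reversed = (0+6) − raw = 6 − raw):
  item 2: 6 − 4 = 2
  item 4: 6 − 3 = 3
  item 5: 6 − 6 = 0
  item 10: 6 − 1 = 5
Scored: 0, 2, 0, 3, 0, 3, 1, 5, 4, 5, 3, 5, 4
Total = 35

35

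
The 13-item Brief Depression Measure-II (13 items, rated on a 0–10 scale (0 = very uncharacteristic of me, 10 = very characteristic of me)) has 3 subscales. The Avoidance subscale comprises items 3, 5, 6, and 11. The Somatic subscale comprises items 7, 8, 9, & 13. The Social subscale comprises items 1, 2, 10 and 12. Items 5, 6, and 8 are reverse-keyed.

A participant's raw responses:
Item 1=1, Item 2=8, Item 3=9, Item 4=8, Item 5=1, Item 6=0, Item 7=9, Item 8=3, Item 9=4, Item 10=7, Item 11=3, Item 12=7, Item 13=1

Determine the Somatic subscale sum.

Somatic items: 7, 8, 9, 13.
Of these, item 8 is reverse-keyed; reverse-coded value = 10 − response.
  item 7: 9
  item 8: 10 − 3 = 7
  item 9: 4
  item 13: 1
Sum = 9 + 7 + 4 + 1 = 21

21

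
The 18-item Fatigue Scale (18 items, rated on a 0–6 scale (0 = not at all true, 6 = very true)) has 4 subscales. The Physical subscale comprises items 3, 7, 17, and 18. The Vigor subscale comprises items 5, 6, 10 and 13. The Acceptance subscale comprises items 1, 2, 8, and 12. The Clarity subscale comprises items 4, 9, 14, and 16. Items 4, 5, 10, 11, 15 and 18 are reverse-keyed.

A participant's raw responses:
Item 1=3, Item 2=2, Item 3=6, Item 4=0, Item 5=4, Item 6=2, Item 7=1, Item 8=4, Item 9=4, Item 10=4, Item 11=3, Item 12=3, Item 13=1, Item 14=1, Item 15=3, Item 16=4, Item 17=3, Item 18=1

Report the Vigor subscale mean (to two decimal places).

1.75

Vigor items: 5, 6, 10, 13.
Of these, items 5 and 10 are reverse-keyed; reverse-coded value = 6 − response.
  item 5: 6 − 4 = 2
  item 6: 2
  item 10: 6 − 4 = 2
  item 13: 1
Sum = 2 + 2 + 2 + 1 = 7
Mean = 7 / 4 = 1.75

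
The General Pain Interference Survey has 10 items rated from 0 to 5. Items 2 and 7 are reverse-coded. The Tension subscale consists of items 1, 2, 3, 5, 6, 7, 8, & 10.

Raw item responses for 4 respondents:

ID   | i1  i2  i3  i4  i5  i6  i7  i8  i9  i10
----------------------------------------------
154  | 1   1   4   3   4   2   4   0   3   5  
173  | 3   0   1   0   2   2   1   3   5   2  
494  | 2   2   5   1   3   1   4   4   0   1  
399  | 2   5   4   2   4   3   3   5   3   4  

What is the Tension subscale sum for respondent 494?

Respondent 494 raw: 2, 2, 5, 1, 3, 1, 4, 4, 0, 1.
Tension items: 1, 2, 3, 5, 6, 7, 8, 10.
Reverse-coded (on a 0–5 scale, reversed = 5 − raw):
  item 1: 2
  item 2: 5 − 2 = 3
  item 3: 5
  item 5: 3
  item 6: 1
  item 7: 5 − 4 = 1
  item 8: 4
  item 10: 1
Sum = 2 + 3 + 5 + 3 + 1 + 1 + 4 + 1 = 20

20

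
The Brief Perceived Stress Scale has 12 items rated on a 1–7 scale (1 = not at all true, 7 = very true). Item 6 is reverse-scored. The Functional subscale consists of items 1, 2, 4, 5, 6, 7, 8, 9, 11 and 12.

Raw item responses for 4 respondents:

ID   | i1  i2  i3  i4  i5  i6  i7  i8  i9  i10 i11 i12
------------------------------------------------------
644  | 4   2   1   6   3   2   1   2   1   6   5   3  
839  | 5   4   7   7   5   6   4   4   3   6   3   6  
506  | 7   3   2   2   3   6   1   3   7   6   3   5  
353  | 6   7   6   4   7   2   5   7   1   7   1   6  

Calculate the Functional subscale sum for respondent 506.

36

Respondent 506 raw: 7, 3, 2, 2, 3, 6, 1, 3, 7, 6, 3, 5.
Functional items: 1, 2, 4, 5, 6, 7, 8, 9, 11, 12.
Reverse-coded (on a 1–7 scale, reversed = 8 − raw):
  item 1: 7
  item 2: 3
  item 4: 2
  item 5: 3
  item 6: 8 − 6 = 2
  item 7: 1
  item 8: 3
  item 9: 7
  item 11: 3
  item 12: 5
Sum = 7 + 3 + 2 + 3 + 2 + 1 + 3 + 7 + 3 + 5 = 36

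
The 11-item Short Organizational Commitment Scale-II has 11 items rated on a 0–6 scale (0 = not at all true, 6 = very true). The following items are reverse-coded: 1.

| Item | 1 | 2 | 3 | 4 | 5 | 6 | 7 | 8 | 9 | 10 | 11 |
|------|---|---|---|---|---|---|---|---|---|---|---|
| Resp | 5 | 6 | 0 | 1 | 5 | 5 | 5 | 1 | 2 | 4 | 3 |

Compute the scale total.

Raw sum = 37. Reverse-coded items: 1; their raw sum = 5.
Each reversal replaces raw with 6 − raw, changing the total by 6 − 2·raw per item.
Total = 37 + 1·6 − 2·5 = 37 + 6 − 10 = 33

33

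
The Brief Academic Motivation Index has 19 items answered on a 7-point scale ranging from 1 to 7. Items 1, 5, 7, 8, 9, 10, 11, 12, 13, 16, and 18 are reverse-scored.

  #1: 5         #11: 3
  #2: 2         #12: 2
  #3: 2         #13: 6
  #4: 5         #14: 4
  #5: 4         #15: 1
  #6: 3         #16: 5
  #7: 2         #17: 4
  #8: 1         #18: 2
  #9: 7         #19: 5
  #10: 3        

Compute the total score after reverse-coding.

74

Reverse-scored items use 8 − raw:
  item 1: 8 − 5 = 3
  item 5: 8 − 4 = 4
  item 7: 8 − 2 = 6
  item 8: 8 − 1 = 7
  item 9: 8 − 7 = 1
  item 10: 8 − 3 = 5
  item 11: 8 − 3 = 5
  item 12: 8 − 2 = 6
  item 13: 8 − 6 = 2
  item 16: 8 − 5 = 3
  item 18: 8 − 2 = 6
Scored responses: 3, 2, 2, 5, 4, 3, 6, 7, 1, 5, 5, 6, 2, 4, 1, 3, 4, 6, 5
Total = 3 + 2 + 2 + 5 + 4 + 3 + 6 + 7 + 1 + 5 + 5 + 6 + 2 + 4 + 1 + 3 + 4 + 6 + 5 = 74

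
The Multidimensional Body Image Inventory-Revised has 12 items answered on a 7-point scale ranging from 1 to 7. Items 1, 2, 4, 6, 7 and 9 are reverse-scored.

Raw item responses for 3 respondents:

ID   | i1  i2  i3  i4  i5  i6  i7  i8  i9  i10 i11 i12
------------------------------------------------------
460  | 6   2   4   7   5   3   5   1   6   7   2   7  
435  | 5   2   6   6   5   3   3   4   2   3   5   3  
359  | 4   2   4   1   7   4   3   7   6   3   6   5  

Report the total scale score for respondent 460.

45

Respondent 460 raw: 6, 2, 4, 7, 5, 3, 5, 1, 6, 7, 2, 7.
Reverse-coded (on a 1–7 scale, reversed = 8 − raw):
  item 1: 8 − 6 = 2
  item 2: 8 − 2 = 6
  item 3: 4
  item 4: 8 − 7 = 1
  item 5: 5
  item 6: 8 − 3 = 5
  item 7: 8 − 5 = 3
  item 8: 1
  item 9: 8 − 6 = 2
  item 10: 7
  item 11: 2
  item 12: 7
Sum = 2 + 6 + 4 + 1 + 5 + 5 + 3 + 1 + 2 + 7 + 2 + 7 = 45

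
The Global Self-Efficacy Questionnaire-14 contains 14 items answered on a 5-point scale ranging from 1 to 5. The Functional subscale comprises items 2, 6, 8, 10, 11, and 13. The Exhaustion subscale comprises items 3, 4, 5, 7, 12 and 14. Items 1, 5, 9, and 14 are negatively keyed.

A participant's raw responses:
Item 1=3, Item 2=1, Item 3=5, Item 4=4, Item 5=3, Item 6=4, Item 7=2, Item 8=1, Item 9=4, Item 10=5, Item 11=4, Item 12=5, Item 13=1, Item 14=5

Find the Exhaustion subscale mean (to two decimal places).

Exhaustion items: 3, 4, 5, 7, 12, 14.
Of these, items 5 & 14 are negatively keyed; reversed = (1+5) − raw = 6 − raw.
  item 3: 5
  item 4: 4
  item 5: 6 − 3 = 3
  item 7: 2
  item 12: 5
  item 14: 6 − 5 = 1
Sum = 5 + 4 + 3 + 2 + 5 + 1 = 20
Mean = 20 / 6 = 3.33

3.33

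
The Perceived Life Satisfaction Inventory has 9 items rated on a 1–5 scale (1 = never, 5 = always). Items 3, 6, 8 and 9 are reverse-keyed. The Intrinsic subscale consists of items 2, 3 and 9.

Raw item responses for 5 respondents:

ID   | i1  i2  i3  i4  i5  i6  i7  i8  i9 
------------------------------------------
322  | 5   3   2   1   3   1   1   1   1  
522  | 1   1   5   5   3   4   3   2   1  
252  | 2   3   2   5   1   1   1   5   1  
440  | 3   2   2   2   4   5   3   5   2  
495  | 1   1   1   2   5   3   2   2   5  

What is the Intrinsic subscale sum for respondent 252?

12

Respondent 252 raw: 2, 3, 2, 5, 1, 1, 1, 5, 1.
Intrinsic items: 2, 3, 9.
Reverse-coded (on a 1–5 scale, reversed = 6 − raw):
  item 2: 3
  item 3: 6 − 2 = 4
  item 9: 6 − 1 = 5
Sum = 3 + 4 + 5 = 12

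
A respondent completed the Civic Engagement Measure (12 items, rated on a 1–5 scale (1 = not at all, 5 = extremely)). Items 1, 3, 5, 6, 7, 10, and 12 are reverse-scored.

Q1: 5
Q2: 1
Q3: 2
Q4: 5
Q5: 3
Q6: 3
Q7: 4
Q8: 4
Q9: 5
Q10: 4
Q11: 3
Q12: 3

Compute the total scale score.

Raw sum = 42. Reverse-scored items: 1, 3, 5, 6, 7, 10, 12; their raw sum = 24.
Each reversal replaces raw with 6 − raw, changing the total by 6 − 2·raw per item.
Total = 42 + 7·6 − 2·24 = 42 + 42 − 48 = 36

36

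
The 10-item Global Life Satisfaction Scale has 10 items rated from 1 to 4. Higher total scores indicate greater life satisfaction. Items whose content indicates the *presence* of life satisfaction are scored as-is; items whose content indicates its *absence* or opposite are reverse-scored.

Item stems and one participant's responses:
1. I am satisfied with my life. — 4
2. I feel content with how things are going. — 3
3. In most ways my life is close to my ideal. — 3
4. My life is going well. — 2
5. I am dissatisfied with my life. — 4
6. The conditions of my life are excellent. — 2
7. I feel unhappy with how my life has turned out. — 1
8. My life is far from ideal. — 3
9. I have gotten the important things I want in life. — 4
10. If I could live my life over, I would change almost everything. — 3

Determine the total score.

Items 5, 7, 8, 10 describe the absence/opposite of life satisfaction → reverse-score.
reverse-coded value = 5 − response.
  item 1: 4
  item 2: 3
  item 3: 3
  item 4: 2
  item 5: 5 − 4 = 1
  item 6: 2
  item 7: 5 − 1 = 4
  item 8: 5 − 3 = 2
  item 9: 4
  item 10: 5 − 3 = 2
Total = 4 + 3 + 3 + 2 + 1 + 2 + 4 + 2 + 4 + 2 = 27

27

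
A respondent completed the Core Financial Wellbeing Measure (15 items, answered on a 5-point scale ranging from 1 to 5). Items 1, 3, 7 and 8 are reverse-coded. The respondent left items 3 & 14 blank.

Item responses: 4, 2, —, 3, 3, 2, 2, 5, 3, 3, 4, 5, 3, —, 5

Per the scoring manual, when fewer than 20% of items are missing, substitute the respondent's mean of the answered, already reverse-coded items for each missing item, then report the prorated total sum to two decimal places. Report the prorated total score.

46.15

Reverse-coded (reversed = (1+5) − raw = 6 − raw):
  item 1: 6 − 4 = 2
  item 7: 6 − 2 = 4
  item 8: 6 − 5 = 1
Completed scored items (13 of 15): 2, 2, 3, 3, 2, 4, 1, 3, 3, 4, 5, 3, 5; sum = 40.
Person mean = 40 / 13 ≈ 3.0769
Prorated total = (40 / 13) × 15 = 46.15 (to 2 dp)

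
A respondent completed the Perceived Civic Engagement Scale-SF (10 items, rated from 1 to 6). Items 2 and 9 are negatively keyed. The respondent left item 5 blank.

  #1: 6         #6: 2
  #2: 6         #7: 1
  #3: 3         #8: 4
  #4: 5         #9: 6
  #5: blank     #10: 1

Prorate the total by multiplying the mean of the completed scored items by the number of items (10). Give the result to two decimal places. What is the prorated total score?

Reverse-coded (on a 1–6 scale, reversed = 7 − raw):
  item 2: 7 − 6 = 1
  item 9: 7 − 6 = 1
Completed scored items (9 of 10): 6, 1, 3, 5, 2, 1, 4, 1, 1; sum = 24.
Person mean = 24 / 9 ≈ 2.6667
Prorated total = (24 / 9) × 10 = 26.67 (to 2 dp)

26.67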